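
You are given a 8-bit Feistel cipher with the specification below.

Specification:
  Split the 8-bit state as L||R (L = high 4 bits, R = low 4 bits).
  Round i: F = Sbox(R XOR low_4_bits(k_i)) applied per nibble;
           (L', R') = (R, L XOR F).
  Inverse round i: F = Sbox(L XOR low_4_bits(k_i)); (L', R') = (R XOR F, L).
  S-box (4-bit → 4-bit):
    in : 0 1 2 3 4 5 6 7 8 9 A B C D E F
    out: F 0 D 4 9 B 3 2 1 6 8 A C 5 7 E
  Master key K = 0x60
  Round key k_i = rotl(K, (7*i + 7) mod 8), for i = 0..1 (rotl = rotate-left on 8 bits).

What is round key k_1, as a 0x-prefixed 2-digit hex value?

K = 0x60
k_0 = rotl(K, (7*0+7) mod 8) = rotl(K, 7) = 0x30
k_1 = rotl(K, (7*1+7) mod 8) = rotl(K, 6) = 0x18

0x18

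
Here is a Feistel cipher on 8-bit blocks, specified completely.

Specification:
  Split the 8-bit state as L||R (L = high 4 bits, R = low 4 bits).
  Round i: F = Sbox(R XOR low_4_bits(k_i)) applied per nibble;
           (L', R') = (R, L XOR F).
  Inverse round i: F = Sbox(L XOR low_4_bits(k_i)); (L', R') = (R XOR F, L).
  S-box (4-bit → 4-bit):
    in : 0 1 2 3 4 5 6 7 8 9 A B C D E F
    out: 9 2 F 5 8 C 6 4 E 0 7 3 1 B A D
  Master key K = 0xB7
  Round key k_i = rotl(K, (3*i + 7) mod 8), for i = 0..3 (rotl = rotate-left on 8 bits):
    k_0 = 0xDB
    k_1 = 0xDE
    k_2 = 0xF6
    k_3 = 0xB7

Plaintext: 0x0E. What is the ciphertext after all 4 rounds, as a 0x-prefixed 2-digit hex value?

s_0 = plaintext = 0x0E
s_1 = Round(s_0, k_0) = 0xEC
s_2 = Round(s_1, k_1) = 0xC1
s_3 = Round(s_2, k_2) = 0x18
s_4 = Round(s_3, k_3) = 0x8C

0x8C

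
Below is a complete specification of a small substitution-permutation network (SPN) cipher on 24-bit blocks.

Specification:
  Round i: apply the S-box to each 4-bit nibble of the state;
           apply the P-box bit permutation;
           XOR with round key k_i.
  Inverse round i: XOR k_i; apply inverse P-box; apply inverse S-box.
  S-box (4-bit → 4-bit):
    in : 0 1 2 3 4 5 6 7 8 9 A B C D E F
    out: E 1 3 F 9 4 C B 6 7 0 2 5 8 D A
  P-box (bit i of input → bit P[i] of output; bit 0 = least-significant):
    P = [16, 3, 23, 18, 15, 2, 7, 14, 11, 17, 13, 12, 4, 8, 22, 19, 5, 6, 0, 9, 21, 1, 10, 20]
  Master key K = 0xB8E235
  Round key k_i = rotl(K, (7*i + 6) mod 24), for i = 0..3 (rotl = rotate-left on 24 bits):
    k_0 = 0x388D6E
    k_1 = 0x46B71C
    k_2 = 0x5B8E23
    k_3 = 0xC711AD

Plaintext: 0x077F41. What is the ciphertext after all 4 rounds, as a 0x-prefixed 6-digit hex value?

s_0 = plaintext = 0x077F41
s_1 = Round(s_0, k_0) = 0x235A1C
s_2 = Round(s_1, k_1) = 0xA7357F
s_3 = Round(s_2, k_2) = 0x176D5F
s_4 = Round(s_3, k_3) = 0xAB0345

0xAB0345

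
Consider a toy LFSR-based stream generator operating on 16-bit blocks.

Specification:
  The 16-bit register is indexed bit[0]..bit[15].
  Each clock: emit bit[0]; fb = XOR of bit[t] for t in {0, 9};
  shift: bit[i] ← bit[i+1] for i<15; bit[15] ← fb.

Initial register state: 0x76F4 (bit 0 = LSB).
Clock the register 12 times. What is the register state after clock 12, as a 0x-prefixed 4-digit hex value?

reg_0 = 0x76F4
clock 1: out=0, reg = 0xBB7A
clock 2: out=0, reg = 0xDDBD
clock 3: out=1, reg = 0xEEDE
clock 4: out=0, reg = 0xF76F
clock 5: out=1, reg = 0x7BB7
clock 6: out=1, reg = 0x3DDB
clock 7: out=1, reg = 0x9EED
clock 8: out=1, reg = 0x4F76
clock 9: out=0, reg = 0xA7BB
clock 10: out=1, reg = 0x53DD
clock 11: out=1, reg = 0x29EE
clock 12: out=0, reg = 0x14F7

0x14F7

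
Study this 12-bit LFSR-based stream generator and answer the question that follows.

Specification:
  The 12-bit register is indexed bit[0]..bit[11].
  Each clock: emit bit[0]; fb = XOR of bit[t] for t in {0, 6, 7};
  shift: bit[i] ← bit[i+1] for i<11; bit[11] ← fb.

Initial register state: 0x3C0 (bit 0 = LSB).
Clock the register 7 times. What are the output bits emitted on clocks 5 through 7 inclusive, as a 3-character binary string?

001

reg_0 = 0x3C0
clock 1: out=0, reg = 0x1E0
clock 2: out=0, reg = 0x0F0
clock 3: out=0, reg = 0x078
clock 4: out=0, reg = 0x83C
clock 5: out=0, reg = 0x41E
clock 6: out=0, reg = 0x20F
clock 7: out=1, reg = 0x907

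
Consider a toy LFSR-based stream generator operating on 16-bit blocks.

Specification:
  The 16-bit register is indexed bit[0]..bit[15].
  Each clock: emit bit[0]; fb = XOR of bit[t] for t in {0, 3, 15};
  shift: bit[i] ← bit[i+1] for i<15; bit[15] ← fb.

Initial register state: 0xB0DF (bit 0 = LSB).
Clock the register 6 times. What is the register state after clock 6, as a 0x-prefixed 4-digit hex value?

reg_0 = 0xB0DF
clock 1: out=1, reg = 0xD86F
clock 2: out=1, reg = 0xEC37
clock 3: out=1, reg = 0x761B
clock 4: out=1, reg = 0x3B0D
clock 5: out=1, reg = 0x1D86
clock 6: out=0, reg = 0x0EC3

0x0EC3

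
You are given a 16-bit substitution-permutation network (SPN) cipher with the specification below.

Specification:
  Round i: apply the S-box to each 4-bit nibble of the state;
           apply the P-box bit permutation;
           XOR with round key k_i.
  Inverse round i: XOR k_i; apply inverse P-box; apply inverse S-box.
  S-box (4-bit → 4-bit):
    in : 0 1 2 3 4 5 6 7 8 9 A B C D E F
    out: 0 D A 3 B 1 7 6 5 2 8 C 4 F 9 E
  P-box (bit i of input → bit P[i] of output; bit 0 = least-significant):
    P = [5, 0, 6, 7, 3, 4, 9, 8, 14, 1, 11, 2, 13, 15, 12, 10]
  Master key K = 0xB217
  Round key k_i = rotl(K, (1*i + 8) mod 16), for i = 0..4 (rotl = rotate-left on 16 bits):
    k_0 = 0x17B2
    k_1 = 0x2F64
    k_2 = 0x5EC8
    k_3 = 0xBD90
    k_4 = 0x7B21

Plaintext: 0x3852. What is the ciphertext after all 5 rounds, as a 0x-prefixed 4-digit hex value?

s_0 = plaintext = 0x3852
s_1 = Round(s_0, k_0) = 0xFF3B
s_2 = Round(s_1, k_1) = 0xB3BA
s_3 = Round(s_2, k_2) = 0x094A
s_4 = Round(s_3, k_3) = 0xBC0A
s_5 = Round(s_4, k_4) = 0x67A1

0x67A1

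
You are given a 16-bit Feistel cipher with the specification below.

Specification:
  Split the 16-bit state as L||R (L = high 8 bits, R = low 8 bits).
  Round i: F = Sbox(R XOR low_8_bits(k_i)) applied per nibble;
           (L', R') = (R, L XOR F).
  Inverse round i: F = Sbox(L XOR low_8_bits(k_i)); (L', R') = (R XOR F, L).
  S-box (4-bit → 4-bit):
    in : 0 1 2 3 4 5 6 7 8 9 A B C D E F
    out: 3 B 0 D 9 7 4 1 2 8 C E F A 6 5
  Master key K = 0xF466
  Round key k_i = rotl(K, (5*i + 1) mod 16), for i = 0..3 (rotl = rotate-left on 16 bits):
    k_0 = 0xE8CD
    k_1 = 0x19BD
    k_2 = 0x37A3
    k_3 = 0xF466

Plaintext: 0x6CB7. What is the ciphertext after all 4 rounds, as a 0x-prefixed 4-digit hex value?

0x165E

s_0 = plaintext = 0x6CB7
s_1 = Round(s_0, k_0) = 0xB770
s_2 = Round(s_1, k_1) = 0x704D
s_3 = Round(s_2, k_2) = 0x4D16
s_4 = Round(s_3, k_3) = 0x165E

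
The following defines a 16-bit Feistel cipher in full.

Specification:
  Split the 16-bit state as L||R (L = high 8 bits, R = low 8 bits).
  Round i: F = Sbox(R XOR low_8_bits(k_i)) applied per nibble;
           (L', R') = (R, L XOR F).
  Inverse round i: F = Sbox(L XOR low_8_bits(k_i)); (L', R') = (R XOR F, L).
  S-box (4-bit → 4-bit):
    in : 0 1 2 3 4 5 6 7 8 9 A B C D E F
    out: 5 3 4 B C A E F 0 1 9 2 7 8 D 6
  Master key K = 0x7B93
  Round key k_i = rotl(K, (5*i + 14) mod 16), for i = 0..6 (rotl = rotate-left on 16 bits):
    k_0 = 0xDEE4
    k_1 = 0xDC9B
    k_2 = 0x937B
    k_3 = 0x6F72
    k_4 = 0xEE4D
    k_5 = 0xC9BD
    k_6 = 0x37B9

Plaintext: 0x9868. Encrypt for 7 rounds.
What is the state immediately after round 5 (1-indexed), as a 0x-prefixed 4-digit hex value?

0x76EB

s_0 = plaintext = 0x9868
s_1 = Round(s_0, k_0) = 0x689F
s_2 = Round(s_1, k_1) = 0x9F34
s_3 = Round(s_2, k_2) = 0x3459
s_4 = Round(s_3, k_3) = 0x5976
s_5 = Round(s_4, k_4) = 0x76EB
s_6 = Round(s_5, k_5) = 0xEBD8
s_7 = Round(s_6, k_6) = 0xD808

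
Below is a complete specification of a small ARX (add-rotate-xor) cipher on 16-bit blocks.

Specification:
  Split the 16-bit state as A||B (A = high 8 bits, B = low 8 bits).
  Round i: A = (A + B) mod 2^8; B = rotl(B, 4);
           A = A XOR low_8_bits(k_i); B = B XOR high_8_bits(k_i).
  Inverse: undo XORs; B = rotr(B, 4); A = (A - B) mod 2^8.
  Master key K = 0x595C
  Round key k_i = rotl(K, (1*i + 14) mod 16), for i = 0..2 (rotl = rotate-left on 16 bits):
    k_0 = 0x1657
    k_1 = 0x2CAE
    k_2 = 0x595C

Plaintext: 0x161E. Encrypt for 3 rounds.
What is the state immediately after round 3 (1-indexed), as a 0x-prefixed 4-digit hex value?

0x1B6C

s_0 = plaintext = 0x161E
s_1 = Round(s_0, k_0) = 0x63F7
s_2 = Round(s_1, k_1) = 0xF453
s_3 = Round(s_2, k_2) = 0x1B6C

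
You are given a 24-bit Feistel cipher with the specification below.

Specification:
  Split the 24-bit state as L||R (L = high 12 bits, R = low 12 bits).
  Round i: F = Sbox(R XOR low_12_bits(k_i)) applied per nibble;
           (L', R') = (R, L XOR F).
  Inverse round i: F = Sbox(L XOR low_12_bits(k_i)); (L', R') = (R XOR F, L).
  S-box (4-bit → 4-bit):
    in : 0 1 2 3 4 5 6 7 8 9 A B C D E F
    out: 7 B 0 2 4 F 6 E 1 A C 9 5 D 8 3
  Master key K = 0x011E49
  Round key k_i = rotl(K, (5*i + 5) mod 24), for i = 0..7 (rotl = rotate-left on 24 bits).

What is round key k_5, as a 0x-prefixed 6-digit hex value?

0x479240

K = 0x011E49
k_0 = rotl(K, (5*0+5) mod 24) = rotl(K, 5) = 0x23C920
k_1 = rotl(K, (5*1+5) mod 24) = rotl(K, 10) = 0x792404
k_2 = rotl(K, (5*2+5) mod 24) = rotl(K, 15) = 0x24808F
k_3 = rotl(K, (5*3+5) mod 24) = rotl(K, 20) = 0x9011E4
k_4 = rotl(K, (5*4+5) mod 24) = rotl(K, 1) = 0x023C92
k_5 = rotl(K, (5*5+5) mod 24) = rotl(K, 6) = 0x479240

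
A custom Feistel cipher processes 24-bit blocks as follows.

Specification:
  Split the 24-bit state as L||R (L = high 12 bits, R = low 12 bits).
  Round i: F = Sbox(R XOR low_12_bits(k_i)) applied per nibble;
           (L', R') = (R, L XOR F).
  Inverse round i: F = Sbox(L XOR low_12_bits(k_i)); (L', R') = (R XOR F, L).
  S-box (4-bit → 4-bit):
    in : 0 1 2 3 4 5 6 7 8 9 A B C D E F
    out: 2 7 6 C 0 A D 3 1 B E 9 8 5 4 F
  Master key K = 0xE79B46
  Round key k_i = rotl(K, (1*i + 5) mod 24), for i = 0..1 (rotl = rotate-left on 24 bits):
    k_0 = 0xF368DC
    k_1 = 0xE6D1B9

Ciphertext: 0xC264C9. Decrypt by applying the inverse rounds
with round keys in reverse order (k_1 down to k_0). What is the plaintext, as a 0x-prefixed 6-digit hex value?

0x7C8176

s_0 = ciphertext = 0xC264C9
s_1 = InvRound(s_0, k_1) = 0x176C26
s_2 = InvRound(s_1, k_0) = 0x7C8176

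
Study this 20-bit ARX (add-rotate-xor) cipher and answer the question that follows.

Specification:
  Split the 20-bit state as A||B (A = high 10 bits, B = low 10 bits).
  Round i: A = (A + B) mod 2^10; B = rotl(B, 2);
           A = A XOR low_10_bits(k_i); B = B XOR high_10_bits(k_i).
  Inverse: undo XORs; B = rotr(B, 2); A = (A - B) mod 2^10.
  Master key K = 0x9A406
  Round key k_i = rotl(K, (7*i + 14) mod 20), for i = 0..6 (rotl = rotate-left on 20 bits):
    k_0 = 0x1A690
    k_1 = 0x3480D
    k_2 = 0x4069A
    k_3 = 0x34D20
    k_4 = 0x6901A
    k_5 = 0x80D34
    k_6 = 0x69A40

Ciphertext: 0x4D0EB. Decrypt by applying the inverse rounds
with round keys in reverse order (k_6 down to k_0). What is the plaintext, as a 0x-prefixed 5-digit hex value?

0xEBBBF

s_0 = ciphertext = 0x4D0EB
s_1 = InvRound(s_0, k_6) = 0x88553
s_2 = InvRound(s_1, k_5) = 0x904D4
s_3 = InvRound(s_2, k_4) = 0x7FC5C
s_4 = InvRound(s_3, k_3) = 0x6F323
s_5 = InvRound(s_4, k_2) = 0x27A88
s_6 = InvRound(s_5, k_1) = 0x7F696
s_7 = InvRound(s_6, k_0) = 0xEBBBF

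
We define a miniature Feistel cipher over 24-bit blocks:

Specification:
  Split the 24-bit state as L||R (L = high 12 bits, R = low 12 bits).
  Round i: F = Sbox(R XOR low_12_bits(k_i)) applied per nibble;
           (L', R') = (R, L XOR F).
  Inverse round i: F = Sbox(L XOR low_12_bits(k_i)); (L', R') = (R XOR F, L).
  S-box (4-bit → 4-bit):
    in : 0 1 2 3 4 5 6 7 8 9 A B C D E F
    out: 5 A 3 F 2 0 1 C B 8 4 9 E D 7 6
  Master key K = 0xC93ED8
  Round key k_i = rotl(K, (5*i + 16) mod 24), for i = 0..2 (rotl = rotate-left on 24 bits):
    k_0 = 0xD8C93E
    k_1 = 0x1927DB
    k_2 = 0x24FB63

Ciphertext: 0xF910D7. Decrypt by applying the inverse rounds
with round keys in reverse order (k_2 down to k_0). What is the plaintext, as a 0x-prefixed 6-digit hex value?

s_0 = ciphertext = 0xF910D7
s_1 = InvRound(s_0, k_2) = 0x2B4F91
s_2 = InvRound(s_1, k_1) = 0xF872B4
s_3 = InvRound(s_2, k_0) = 0x32CF87

0x32CF87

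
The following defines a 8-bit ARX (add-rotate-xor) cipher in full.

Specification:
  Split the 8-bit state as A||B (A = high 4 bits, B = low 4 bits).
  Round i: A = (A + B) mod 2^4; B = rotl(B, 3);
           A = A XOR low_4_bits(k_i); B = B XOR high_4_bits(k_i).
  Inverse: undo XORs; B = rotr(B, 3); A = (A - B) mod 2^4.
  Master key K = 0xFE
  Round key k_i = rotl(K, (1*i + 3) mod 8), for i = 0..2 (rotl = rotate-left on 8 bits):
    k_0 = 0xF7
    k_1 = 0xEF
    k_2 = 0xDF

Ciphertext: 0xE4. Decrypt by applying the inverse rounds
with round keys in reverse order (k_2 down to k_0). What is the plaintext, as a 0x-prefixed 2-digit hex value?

s_0 = ciphertext = 0xE4
s_1 = InvRound(s_0, k_2) = 0xE3
s_2 = InvRound(s_1, k_1) = 0x6B
s_3 = InvRound(s_2, k_0) = 0x98

0x98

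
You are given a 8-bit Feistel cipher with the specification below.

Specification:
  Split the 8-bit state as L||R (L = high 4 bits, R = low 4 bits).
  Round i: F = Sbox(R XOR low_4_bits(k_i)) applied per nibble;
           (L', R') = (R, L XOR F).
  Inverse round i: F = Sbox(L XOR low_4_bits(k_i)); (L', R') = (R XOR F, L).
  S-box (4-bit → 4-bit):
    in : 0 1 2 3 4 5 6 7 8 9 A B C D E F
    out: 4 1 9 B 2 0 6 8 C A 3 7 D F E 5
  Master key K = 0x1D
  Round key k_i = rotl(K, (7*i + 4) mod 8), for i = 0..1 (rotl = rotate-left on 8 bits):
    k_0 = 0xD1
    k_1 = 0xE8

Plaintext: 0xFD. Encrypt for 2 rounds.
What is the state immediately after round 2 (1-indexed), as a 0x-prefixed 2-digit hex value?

0x2E

s_0 = plaintext = 0xFD
s_1 = Round(s_0, k_0) = 0xD2
s_2 = Round(s_1, k_1) = 0x2E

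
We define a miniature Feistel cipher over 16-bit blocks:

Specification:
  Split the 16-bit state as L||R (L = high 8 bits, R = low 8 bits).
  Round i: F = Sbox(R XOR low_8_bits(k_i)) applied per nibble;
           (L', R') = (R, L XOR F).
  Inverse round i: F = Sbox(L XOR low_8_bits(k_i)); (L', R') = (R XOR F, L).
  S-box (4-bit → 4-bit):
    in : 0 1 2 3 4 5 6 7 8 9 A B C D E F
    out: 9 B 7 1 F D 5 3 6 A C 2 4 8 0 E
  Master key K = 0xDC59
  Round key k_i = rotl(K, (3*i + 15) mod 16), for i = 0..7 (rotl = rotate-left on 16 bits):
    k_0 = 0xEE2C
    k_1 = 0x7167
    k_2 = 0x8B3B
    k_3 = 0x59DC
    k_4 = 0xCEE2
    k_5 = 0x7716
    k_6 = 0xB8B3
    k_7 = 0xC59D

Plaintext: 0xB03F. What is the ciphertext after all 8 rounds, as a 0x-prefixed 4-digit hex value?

0x5380

s_0 = plaintext = 0xB03F
s_1 = Round(s_0, k_0) = 0x3F01
s_2 = Round(s_1, k_1) = 0x016A
s_3 = Round(s_2, k_2) = 0x6ADA
s_4 = Round(s_3, k_3) = 0xDAFF
s_5 = Round(s_4, k_4) = 0xFF62
s_6 = Round(s_5, k_5) = 0x62C0
s_7 = Round(s_6, k_6) = 0xC053
s_8 = Round(s_7, k_7) = 0x5380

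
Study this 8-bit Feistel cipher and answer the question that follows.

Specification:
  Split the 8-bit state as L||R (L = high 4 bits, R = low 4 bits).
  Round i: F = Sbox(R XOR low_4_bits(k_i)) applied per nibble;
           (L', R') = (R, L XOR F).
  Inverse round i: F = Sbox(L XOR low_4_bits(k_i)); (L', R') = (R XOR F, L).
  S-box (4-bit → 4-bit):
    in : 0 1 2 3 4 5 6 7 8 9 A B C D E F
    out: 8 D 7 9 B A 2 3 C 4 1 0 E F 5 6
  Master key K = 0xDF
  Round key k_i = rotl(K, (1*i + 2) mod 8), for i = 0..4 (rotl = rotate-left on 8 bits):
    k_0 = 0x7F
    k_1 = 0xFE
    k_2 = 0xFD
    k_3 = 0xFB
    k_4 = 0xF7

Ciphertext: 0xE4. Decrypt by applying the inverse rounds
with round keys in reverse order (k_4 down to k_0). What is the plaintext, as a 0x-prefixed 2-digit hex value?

s_0 = ciphertext = 0xE4
s_1 = InvRound(s_0, k_4) = 0x0E
s_2 = InvRound(s_1, k_3) = 0xE0
s_3 = InvRound(s_2, k_2) = 0x9E
s_4 = InvRound(s_3, k_1) = 0xD9
s_5 = InvRound(s_4, k_0) = 0xED

0xED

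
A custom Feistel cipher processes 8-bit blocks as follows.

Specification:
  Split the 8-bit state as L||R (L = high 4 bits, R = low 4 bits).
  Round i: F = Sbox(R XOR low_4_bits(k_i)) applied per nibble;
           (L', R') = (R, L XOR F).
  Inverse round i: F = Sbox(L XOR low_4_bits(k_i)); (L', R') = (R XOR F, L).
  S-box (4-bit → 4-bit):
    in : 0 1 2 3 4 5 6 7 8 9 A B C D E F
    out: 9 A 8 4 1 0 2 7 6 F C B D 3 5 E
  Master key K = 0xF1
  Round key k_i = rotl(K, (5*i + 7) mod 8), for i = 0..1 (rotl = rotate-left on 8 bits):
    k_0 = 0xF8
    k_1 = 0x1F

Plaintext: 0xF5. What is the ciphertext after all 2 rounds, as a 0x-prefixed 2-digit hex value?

s_0 = plaintext = 0xF5
s_1 = Round(s_0, k_0) = 0x5C
s_2 = Round(s_1, k_1) = 0xC1

0xC1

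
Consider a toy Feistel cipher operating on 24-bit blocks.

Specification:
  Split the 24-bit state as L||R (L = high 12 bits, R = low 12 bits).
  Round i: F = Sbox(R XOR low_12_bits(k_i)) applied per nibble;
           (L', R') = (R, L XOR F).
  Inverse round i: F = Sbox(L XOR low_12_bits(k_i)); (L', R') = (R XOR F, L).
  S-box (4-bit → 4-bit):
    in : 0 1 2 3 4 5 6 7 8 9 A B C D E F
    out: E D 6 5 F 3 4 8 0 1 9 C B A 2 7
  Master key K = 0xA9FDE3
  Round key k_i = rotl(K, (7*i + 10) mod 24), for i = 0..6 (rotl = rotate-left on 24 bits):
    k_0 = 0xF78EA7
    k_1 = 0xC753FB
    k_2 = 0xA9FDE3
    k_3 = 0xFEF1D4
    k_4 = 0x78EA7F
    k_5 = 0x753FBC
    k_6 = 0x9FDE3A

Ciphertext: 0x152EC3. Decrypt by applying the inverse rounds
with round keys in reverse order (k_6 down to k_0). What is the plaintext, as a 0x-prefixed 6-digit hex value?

s_0 = ciphertext = 0x152EC3
s_1 = InvRound(s_0, k_6) = 0x983152
s_2 = InvRound(s_1, k_5) = 0x505983
s_3 = InvRound(s_2, k_4) = 0xE0A505
s_4 = InvRound(s_3, k_3) = 0x2A7E0A
s_5 = InvRound(s_4, k_2) = 0x9F52A7
s_6 = InvRound(s_5, k_1) = 0xB459F5
s_7 = InvRound(s_6, k_0) = 0xAD3B45

0xAD3B45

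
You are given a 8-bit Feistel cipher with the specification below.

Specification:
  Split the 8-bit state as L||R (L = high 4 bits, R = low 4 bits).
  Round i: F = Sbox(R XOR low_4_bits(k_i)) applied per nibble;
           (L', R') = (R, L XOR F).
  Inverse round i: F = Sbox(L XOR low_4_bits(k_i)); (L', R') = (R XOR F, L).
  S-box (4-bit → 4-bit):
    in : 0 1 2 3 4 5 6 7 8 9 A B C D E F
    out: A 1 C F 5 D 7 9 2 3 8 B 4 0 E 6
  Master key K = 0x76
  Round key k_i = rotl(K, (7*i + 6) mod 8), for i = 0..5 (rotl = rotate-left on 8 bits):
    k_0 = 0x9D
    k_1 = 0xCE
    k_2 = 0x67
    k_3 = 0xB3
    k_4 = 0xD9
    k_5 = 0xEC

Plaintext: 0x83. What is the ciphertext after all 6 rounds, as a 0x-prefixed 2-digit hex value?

s_0 = plaintext = 0x83
s_1 = Round(s_0, k_0) = 0x36
s_2 = Round(s_1, k_1) = 0x61
s_3 = Round(s_2, k_2) = 0x11
s_4 = Round(s_3, k_3) = 0x1D
s_5 = Round(s_4, k_4) = 0xD4
s_6 = Round(s_5, k_5) = 0x4F

0x4F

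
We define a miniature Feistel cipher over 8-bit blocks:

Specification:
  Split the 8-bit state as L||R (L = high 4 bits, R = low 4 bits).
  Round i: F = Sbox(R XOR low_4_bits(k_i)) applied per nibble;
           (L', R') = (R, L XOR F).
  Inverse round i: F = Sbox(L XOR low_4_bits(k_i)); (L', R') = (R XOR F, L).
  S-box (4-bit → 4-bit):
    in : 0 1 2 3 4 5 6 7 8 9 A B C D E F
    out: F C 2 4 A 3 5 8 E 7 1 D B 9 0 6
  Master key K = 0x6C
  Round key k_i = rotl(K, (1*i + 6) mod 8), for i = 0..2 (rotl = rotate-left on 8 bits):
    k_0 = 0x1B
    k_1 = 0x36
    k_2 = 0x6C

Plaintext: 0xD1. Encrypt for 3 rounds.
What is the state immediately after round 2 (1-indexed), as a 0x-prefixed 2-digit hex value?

s_0 = plaintext = 0xD1
s_1 = Round(s_0, k_0) = 0x1C
s_2 = Round(s_1, k_1) = 0xC0
s_3 = Round(s_2, k_2) = 0x07

0xC0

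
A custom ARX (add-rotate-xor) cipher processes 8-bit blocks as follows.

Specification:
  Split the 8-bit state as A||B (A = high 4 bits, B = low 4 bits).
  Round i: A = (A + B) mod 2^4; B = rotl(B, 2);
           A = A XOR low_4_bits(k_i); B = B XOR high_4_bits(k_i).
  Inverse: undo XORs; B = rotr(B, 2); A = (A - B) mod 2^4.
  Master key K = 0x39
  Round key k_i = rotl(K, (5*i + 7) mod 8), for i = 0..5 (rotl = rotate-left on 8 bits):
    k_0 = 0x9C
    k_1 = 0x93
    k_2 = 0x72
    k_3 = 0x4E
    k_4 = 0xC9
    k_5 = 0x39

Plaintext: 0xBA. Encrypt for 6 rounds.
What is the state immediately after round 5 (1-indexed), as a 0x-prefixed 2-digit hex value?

s_0 = plaintext = 0xBA
s_1 = Round(s_0, k_0) = 0x93
s_2 = Round(s_1, k_1) = 0xF5
s_3 = Round(s_2, k_2) = 0x62
s_4 = Round(s_3, k_3) = 0x6C
s_5 = Round(s_4, k_4) = 0xBF
s_6 = Round(s_5, k_5) = 0x3C

0xBF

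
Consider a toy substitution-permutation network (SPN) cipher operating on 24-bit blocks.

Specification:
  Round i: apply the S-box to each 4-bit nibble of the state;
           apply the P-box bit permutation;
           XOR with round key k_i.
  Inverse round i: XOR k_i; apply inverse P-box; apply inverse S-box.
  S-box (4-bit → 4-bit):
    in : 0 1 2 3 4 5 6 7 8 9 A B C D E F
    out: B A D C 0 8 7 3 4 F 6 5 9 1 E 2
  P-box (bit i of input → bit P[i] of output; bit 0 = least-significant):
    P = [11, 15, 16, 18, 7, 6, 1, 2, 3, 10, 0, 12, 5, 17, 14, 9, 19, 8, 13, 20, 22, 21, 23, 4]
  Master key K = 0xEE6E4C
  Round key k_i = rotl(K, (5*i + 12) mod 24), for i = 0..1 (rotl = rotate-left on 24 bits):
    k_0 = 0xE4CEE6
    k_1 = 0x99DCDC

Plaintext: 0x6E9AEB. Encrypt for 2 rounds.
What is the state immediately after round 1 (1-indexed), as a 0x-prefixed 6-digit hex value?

0x17A181

s_0 = plaintext = 0x6E9AEB
s_1 = Round(s_0, k_0) = 0x17A181
s_2 = Round(s_1, k_1) = 0xB709CE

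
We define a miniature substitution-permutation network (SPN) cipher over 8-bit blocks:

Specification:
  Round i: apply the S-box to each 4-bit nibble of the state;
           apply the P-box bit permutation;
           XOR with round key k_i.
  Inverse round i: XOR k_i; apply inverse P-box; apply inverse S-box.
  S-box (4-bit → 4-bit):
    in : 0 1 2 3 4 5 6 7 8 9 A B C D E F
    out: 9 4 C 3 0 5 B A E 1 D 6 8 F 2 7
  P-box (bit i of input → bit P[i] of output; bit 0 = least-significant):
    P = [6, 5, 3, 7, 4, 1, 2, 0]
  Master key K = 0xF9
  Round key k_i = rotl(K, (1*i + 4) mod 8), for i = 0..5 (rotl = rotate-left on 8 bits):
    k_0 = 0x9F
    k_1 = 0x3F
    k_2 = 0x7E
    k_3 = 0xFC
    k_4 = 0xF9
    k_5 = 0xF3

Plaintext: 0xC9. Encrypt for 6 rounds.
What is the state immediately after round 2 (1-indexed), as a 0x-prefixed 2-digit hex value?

s_0 = plaintext = 0xC9
s_1 = Round(s_0, k_0) = 0xDE
s_2 = Round(s_1, k_1) = 0x08
s_3 = Round(s_2, k_2) = 0xC7
s_4 = Round(s_3, k_3) = 0x5D
s_5 = Round(s_4, k_4) = 0x05
s_6 = Round(s_5, k_5) = 0xAA

0x08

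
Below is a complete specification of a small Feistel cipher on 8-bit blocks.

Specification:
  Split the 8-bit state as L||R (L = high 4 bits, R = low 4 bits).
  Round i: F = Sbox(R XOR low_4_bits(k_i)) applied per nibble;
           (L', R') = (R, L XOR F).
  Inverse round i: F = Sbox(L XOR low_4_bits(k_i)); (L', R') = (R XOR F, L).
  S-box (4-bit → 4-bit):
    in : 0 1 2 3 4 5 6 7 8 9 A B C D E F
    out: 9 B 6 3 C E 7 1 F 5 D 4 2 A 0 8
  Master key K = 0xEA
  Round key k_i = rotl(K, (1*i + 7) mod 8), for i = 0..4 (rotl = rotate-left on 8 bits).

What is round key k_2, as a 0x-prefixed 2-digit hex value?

0xD5

K = 0xEA
k_0 = rotl(K, (1*0+7) mod 8) = rotl(K, 7) = 0x75
k_1 = rotl(K, (1*1+7) mod 8) = rotl(K, 0) = 0xEA
k_2 = rotl(K, (1*2+7) mod 8) = rotl(K, 1) = 0xD5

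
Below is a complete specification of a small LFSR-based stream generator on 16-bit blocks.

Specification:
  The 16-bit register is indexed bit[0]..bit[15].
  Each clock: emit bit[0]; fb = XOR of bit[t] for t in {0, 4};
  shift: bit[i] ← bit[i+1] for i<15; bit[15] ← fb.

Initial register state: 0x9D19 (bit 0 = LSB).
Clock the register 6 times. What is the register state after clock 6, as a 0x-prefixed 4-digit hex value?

reg_0 = 0x9D19
clock 1: out=1, reg = 0x4E8C
clock 2: out=0, reg = 0x2746
clock 3: out=0, reg = 0x13A3
clock 4: out=1, reg = 0x89D1
clock 5: out=1, reg = 0x44E8
clock 6: out=0, reg = 0x2274

0x2274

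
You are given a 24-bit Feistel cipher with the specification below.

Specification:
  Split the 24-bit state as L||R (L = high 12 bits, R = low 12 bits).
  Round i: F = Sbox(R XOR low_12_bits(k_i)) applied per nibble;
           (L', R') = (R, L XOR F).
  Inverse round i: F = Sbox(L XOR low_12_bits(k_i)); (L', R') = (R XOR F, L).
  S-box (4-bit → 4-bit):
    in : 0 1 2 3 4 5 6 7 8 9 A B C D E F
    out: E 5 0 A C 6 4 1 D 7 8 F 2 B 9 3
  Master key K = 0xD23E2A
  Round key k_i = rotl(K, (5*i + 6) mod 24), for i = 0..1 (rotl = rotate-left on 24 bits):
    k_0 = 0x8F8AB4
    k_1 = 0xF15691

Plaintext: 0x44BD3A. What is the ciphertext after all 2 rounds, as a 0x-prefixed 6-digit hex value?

0x5927D0

s_0 = plaintext = 0x44BD3A
s_1 = Round(s_0, k_0) = 0xD3A592
s_2 = Round(s_1, k_1) = 0x5927D0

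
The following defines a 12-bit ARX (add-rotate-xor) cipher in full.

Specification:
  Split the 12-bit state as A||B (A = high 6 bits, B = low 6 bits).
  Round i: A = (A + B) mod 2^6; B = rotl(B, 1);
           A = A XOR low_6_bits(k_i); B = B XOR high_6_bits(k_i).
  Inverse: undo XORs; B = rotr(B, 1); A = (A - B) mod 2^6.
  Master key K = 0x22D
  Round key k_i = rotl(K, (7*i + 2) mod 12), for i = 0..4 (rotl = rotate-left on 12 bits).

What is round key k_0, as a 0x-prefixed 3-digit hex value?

K = 0x22D
k_0 = rotl(K, (7*0+2) mod 12) = rotl(K, 2) = 0x8B4

0x8B4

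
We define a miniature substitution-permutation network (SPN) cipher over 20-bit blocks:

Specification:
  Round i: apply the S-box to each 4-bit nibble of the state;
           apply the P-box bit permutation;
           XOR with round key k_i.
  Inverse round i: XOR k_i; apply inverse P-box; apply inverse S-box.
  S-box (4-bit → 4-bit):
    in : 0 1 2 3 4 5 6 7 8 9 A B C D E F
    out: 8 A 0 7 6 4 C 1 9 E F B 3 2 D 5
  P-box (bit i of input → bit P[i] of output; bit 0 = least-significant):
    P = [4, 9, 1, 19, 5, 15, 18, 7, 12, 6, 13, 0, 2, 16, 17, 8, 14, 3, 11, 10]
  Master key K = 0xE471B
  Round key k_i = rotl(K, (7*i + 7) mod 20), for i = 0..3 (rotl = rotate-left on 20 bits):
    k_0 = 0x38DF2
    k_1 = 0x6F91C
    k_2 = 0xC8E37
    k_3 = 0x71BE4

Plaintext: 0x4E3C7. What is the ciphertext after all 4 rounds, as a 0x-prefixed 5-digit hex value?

0x7A6FB

s_0 = plaintext = 0x4E3C7
s_1 = Round(s_0, k_0) = 0x1348E
s_2 = Round(s_1, k_1) = 0xDDDE2
s_3 = Round(s_2, k_2) = 0x98EDF
s_4 = Round(s_3, k_3) = 0x7A6FB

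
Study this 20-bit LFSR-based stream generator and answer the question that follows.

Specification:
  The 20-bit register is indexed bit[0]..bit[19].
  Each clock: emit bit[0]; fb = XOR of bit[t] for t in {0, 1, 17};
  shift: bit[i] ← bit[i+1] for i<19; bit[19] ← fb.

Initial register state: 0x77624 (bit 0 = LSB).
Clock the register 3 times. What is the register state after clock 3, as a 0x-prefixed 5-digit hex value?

0xAEEC4

reg_0 = 0x77624
clock 1: out=0, reg = 0xBBB12
clock 2: out=0, reg = 0x5DD89
clock 3: out=1, reg = 0xAEEC4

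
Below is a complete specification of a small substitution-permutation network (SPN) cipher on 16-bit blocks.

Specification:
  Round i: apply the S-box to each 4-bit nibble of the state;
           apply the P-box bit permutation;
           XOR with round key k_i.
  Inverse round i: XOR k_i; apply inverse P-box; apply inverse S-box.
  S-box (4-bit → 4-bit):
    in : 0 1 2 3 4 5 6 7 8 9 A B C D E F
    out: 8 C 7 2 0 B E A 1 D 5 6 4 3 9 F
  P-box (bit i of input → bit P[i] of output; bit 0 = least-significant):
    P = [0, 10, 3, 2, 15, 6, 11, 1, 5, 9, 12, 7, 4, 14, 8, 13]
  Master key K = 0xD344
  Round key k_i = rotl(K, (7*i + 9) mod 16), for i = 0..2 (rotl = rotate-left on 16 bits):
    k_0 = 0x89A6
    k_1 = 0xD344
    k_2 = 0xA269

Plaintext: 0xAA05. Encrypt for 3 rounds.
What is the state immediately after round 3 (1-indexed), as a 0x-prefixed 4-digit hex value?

s_0 = plaintext = 0xAA05
s_1 = Round(s_0, k_0) = 0x9C91
s_2 = Round(s_1, k_1) = 0x6A5A
s_3 = Round(s_2, k_2) = 0x5302

0x5302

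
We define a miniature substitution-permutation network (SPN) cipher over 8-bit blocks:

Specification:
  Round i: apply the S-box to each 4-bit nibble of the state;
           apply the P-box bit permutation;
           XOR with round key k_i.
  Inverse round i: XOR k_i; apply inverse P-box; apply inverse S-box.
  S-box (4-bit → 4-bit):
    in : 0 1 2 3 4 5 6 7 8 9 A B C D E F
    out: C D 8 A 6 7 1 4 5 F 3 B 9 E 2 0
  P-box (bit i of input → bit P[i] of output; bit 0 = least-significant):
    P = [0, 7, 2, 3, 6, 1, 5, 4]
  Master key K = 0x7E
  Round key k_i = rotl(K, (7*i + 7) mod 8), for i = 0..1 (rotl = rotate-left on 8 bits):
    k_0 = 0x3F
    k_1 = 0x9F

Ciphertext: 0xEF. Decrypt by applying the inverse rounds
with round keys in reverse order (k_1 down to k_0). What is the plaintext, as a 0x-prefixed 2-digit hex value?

s_0 = ciphertext = 0xEF
s_1 = InvRound(s_0, k_1) = 0x1F
s_2 = InvRound(s_1, k_0) = 0x7F

0x7F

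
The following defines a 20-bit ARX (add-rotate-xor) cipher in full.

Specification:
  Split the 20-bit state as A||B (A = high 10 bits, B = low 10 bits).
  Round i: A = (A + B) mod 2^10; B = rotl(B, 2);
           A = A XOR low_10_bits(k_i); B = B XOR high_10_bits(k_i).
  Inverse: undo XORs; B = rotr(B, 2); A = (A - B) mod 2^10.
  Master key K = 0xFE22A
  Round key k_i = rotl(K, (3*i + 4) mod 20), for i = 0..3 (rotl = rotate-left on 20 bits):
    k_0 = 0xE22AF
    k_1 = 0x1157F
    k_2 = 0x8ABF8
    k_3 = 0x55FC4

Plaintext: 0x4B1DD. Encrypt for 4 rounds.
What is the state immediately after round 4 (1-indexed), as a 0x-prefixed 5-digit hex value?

0xA9AE3

s_0 = plaintext = 0x4B1DD
s_1 = Round(s_0, k_0) = 0x698FD
s_2 = Round(s_1, k_1) = 0xF73B1
s_3 = Round(s_2, k_2) = 0x1D4ED
s_4 = Round(s_3, k_3) = 0xA9AE3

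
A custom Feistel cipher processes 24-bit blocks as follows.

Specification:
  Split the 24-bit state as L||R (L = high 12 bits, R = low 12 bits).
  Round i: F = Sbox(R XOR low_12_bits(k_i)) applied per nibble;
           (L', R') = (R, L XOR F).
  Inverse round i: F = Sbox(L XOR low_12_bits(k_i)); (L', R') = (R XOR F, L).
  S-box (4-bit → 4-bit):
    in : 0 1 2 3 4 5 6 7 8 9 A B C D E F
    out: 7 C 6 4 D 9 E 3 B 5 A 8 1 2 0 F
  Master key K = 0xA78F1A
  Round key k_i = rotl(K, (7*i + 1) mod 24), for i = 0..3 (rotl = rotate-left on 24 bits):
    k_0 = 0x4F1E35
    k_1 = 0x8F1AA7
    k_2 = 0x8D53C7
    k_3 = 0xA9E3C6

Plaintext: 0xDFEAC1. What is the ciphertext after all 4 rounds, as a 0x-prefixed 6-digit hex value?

0x4AB38E

s_0 = plaintext = 0xDFEAC1
s_1 = Round(s_0, k_0) = 0xAC1003
s_2 = Round(s_1, k_1) = 0x00306C
s_3 = Round(s_2, k_2) = 0x06C4AB
s_4 = Round(s_3, k_3) = 0x4AB38E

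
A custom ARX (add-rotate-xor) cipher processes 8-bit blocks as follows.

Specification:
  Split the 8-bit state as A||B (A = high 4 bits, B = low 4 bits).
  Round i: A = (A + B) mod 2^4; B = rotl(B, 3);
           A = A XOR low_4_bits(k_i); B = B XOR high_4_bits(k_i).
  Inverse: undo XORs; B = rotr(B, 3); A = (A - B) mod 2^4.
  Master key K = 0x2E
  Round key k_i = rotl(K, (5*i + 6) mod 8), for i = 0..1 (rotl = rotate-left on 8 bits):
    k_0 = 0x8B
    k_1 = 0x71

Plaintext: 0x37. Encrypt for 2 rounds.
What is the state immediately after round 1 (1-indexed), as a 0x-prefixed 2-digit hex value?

0x13

s_0 = plaintext = 0x37
s_1 = Round(s_0, k_0) = 0x13
s_2 = Round(s_1, k_1) = 0x5E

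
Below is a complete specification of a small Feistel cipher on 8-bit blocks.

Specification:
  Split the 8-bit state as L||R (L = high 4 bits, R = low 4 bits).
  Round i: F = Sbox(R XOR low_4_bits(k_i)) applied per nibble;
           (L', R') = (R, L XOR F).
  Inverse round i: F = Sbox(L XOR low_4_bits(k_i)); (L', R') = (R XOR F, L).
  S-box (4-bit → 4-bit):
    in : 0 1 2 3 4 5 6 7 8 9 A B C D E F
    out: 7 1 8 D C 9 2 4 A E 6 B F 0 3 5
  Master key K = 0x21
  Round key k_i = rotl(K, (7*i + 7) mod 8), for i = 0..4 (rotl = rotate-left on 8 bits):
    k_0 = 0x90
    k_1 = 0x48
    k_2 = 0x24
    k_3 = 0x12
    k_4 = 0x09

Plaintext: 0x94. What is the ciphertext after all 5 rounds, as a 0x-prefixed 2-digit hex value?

s_0 = plaintext = 0x94
s_1 = Round(s_0, k_0) = 0x45
s_2 = Round(s_1, k_1) = 0x54
s_3 = Round(s_2, k_2) = 0x42
s_4 = Round(s_3, k_3) = 0x23
s_5 = Round(s_4, k_4) = 0x34

0x34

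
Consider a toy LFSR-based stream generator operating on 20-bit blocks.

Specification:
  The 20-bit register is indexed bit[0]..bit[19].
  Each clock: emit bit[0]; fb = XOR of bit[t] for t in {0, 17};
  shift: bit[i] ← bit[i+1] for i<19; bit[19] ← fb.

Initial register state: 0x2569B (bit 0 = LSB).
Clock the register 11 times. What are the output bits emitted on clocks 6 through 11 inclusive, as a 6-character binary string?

reg_0 = 0x2569B
clock 1: out=1, reg = 0x12B4D
clock 2: out=1, reg = 0x895A6
clock 3: out=0, reg = 0x44AD3
clock 4: out=1, reg = 0xA2569
clock 5: out=1, reg = 0x512B4
clock 6: out=0, reg = 0x2895A
clock 7: out=0, reg = 0x944AD
clock 8: out=1, reg = 0xCA256
clock 9: out=0, reg = 0x6512B
clock 10: out=1, reg = 0x32895
clock 11: out=1, reg = 0x1944A

001011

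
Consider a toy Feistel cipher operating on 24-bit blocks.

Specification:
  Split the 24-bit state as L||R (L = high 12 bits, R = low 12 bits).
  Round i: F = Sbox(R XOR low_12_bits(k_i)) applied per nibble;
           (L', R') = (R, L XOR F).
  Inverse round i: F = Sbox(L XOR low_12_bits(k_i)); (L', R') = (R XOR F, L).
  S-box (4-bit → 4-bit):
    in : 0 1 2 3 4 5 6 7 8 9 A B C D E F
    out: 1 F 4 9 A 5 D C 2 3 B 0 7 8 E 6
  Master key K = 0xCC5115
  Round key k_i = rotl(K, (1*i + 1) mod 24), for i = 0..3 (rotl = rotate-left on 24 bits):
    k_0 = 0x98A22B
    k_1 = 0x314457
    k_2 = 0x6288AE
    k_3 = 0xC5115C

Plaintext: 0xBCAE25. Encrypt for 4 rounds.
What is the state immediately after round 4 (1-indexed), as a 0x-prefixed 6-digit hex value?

0x66009B

s_0 = plaintext = 0xBCAE25
s_1 = Round(s_0, k_0) = 0xE25CD4
s_2 = Round(s_1, k_1) = 0xCD4C0C
s_3 = Round(s_2, k_2) = 0xC0C660
s_4 = Round(s_3, k_3) = 0x66009B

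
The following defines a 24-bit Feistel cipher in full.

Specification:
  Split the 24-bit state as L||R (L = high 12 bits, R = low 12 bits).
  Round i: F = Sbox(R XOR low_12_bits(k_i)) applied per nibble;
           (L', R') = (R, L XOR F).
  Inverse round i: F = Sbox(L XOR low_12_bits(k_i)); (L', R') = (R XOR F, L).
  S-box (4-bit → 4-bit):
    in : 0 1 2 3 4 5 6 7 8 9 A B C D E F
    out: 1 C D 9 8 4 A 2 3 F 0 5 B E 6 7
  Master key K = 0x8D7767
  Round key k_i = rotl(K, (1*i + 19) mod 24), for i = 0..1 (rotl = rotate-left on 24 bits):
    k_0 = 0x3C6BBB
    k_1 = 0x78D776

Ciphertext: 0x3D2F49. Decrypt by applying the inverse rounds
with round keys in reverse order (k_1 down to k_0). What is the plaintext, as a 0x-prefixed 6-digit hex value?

0x8A2741

s_0 = ciphertext = 0x3D2F49
s_1 = InvRound(s_0, k_1) = 0x7413D2
s_2 = InvRound(s_1, k_0) = 0x8A2741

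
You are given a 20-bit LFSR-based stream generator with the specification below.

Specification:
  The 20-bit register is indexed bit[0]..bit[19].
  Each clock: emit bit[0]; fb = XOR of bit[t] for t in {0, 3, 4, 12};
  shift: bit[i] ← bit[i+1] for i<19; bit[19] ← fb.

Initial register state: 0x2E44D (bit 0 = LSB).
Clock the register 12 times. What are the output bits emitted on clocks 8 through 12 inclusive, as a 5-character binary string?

00010

reg_0 = 0x2E44D
clock 1: out=1, reg = 0x17226
clock 2: out=0, reg = 0x8B913
clock 3: out=1, reg = 0xC5C89
clock 4: out=1, reg = 0xE2E44
clock 5: out=0, reg = 0x71722
clock 6: out=0, reg = 0xB8B91
clock 7: out=1, reg = 0x5C5C8
clock 8: out=0, reg = 0xAE2E4
clock 9: out=0, reg = 0x57172
clock 10: out=0, reg = 0x2B8B9
clock 11: out=1, reg = 0x15C5C
clock 12: out=0, reg = 0x8AE2E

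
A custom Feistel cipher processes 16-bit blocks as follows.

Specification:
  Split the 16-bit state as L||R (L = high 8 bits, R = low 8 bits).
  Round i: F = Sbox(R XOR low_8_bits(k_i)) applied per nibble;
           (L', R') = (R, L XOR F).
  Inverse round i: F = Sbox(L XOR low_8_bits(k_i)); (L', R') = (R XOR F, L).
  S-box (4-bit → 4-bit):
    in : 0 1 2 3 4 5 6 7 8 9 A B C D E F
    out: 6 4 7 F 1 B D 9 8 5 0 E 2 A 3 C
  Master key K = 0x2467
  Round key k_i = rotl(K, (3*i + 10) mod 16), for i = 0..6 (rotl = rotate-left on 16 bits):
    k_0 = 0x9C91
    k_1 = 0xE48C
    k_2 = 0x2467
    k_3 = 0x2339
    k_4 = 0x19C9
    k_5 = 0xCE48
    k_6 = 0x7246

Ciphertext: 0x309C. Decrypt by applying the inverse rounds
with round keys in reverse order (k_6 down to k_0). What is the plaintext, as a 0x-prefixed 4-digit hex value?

0x866D

s_0 = ciphertext = 0x309C
s_1 = InvRound(s_0, k_6) = 0x0130
s_2 = InvRound(s_1, k_5) = 0x2501
s_3 = InvRound(s_2, k_4) = 0x3325
s_4 = InvRound(s_3, k_3) = 0x4533
s_5 = InvRound(s_4, k_2) = 0x4445
s_6 = InvRound(s_5, k_1) = 0x6D44
s_7 = InvRound(s_6, k_0) = 0x866D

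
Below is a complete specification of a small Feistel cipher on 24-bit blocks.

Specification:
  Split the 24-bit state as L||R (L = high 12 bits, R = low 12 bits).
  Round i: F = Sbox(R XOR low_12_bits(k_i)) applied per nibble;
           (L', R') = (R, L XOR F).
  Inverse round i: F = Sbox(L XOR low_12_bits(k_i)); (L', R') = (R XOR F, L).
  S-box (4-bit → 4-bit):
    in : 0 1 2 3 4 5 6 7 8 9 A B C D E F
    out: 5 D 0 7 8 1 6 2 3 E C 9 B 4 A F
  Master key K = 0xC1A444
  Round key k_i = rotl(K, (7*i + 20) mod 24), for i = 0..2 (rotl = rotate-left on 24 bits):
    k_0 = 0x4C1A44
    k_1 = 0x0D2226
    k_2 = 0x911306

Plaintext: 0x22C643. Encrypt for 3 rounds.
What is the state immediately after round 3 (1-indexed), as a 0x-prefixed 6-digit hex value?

0xF50268

s_0 = plaintext = 0x22C643
s_1 = Round(s_0, k_0) = 0x64397E
s_2 = Round(s_1, k_1) = 0x97EF50
s_3 = Round(s_2, k_2) = 0xF50268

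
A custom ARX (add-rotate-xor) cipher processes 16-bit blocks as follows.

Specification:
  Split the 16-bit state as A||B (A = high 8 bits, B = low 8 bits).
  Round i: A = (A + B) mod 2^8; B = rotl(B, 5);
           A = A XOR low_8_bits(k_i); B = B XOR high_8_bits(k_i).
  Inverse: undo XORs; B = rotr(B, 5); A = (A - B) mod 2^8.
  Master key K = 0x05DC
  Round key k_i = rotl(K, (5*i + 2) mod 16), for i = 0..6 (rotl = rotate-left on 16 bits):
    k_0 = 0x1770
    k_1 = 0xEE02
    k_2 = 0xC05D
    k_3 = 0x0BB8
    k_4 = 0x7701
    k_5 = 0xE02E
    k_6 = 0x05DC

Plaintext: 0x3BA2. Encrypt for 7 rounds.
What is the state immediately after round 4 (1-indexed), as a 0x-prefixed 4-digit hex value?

s_0 = plaintext = 0x3BA2
s_1 = Round(s_0, k_0) = 0xAD43
s_2 = Round(s_1, k_1) = 0xF286
s_3 = Round(s_2, k_2) = 0x2510
s_4 = Round(s_3, k_3) = 0x8D09
s_5 = Round(s_4, k_4) = 0x9756
s_6 = Round(s_5, k_5) = 0xC32A
s_7 = Round(s_6, k_6) = 0x3140

0x8D09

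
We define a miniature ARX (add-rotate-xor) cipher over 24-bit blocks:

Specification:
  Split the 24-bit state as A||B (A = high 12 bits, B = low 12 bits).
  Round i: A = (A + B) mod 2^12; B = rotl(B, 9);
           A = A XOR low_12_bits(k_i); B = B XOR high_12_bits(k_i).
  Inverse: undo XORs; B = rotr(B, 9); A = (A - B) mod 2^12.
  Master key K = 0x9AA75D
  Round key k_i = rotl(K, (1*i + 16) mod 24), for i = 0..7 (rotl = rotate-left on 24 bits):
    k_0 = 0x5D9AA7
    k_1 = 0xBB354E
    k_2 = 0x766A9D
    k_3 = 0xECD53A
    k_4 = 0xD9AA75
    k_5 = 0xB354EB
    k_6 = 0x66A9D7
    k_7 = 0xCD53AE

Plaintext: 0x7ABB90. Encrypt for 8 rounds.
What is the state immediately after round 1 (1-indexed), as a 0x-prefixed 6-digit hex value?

s_0 = plaintext = 0x7ABB90
s_1 = Round(s_0, k_0) = 0x99C4AB
s_2 = Round(s_1, k_1) = 0xB09D26
s_3 = Round(s_2, k_2) = 0x2B2AC2
s_4 = Round(s_3, k_3) = 0x84EB95
s_5 = Round(s_4, k_4) = 0x9966E8
s_6 = Round(s_5, k_5) = 0x495BE8
s_7 = Round(s_6, k_6) = 0x9AA717
s_8 = Round(s_7, k_7) = 0x36F237

0x99C4AB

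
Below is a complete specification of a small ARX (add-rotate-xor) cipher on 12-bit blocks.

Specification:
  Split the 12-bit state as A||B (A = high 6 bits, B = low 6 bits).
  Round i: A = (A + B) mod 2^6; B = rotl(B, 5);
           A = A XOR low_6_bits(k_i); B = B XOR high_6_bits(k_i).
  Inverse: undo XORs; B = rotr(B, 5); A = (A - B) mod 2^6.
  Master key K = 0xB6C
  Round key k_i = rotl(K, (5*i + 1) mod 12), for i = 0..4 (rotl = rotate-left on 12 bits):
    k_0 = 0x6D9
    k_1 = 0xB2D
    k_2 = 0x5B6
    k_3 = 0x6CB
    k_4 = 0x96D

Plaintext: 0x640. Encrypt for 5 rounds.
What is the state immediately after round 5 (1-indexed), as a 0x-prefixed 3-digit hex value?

0x465

s_0 = plaintext = 0x640
s_1 = Round(s_0, k_0) = 0x01B
s_2 = Round(s_1, k_1) = 0xD81
s_3 = Round(s_2, k_2) = 0x076
s_4 = Round(s_3, k_3) = 0xF00
s_5 = Round(s_4, k_4) = 0x465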